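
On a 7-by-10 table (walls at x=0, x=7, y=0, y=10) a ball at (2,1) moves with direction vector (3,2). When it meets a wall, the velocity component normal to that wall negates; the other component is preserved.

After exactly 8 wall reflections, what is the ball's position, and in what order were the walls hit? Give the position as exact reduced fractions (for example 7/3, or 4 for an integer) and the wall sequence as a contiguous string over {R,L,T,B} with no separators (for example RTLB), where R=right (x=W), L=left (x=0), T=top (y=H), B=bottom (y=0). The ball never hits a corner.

Final position: (0,23/3)
Wall sequence: RLTRLBRL

1. t=5/3 → R at (7,13/3); v=(-3,2)
2. t=7/3 → L at (0,9); v=(3,2)
3. t=1/2 → T at (3/2,10); v=(3,-2)
4. t=11/6 → R at (7,19/3); v=(-3,-2)
5. t=7/3 → L at (0,5/3); v=(3,-2)
6. t=5/6 → B at (5/2,0); v=(3,2)
7. t=3/2 → R at (7,3); v=(-3,2)
8. t=7/3 → L at (0,23/3); v=(3,2)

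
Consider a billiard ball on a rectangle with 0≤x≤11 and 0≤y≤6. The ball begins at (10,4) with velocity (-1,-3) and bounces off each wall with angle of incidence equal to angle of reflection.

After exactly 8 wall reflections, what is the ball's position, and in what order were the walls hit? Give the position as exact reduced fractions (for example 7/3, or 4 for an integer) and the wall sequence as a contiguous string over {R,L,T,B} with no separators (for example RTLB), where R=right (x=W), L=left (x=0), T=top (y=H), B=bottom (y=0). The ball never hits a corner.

1. t=4/3 → B at (26/3,0); v=(-1,3)
2. t=2 → T at (20/3,6); v=(-1,-3)
3. t=2 → B at (14/3,0); v=(-1,3)
4. t=2 → T at (8/3,6); v=(-1,-3)
5. t=2 → B at (2/3,0); v=(-1,3)
6. t=2/3 → L at (0,2); v=(1,3)
7. t=4/3 → T at (4/3,6); v=(1,-3)
8. t=2 → B at (10/3,0); v=(1,3)

Final position: (10/3,0)
Wall sequence: BTBTBLTB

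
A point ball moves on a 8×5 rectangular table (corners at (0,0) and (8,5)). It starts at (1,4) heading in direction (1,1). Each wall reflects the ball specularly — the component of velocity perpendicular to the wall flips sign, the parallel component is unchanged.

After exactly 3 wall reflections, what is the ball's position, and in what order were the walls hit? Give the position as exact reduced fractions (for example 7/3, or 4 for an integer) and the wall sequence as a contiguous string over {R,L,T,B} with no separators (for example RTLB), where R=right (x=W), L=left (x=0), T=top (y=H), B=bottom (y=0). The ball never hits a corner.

Final position: (8,1)
Wall sequence: TBR

1. t=1 → T at (2,5); v=(1,-1)
2. t=5 → B at (7,0); v=(1,1)
3. t=1 → R at (8,1); v=(-1,1)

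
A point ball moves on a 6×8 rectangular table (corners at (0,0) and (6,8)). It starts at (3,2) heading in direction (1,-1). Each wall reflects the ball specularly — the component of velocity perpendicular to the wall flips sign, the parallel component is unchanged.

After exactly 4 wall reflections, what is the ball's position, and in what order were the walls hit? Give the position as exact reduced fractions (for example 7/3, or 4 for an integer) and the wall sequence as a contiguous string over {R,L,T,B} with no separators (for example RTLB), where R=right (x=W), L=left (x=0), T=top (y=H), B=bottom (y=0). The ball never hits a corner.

Final position: (1,8)
Wall sequence: BRLT

1. t=2 → B at (5,0); v=(1,1)
2. t=1 → R at (6,1); v=(-1,1)
3. t=6 → L at (0,7); v=(1,1)
4. t=1 → T at (1,8); v=(1,-1)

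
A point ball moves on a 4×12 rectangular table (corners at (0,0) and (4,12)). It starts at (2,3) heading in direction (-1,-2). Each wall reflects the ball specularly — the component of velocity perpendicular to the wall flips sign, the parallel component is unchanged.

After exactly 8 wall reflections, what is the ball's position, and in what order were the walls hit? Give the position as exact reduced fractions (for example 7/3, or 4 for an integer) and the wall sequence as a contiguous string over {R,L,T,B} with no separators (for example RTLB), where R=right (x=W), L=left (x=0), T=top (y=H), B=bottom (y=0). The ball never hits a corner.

Final position: (0,9)
Wall sequence: BLRTLBRL

1. t=3/2 → B at (1/2,0); v=(-1,2)
2. t=1/2 → L at (0,1); v=(1,2)
3. t=4 → R at (4,9); v=(-1,2)
4. t=3/2 → T at (5/2,12); v=(-1,-2)
5. t=5/2 → L at (0,7); v=(1,-2)
6. t=7/2 → B at (7/2,0); v=(1,2)
7. t=1/2 → R at (4,1); v=(-1,2)
8. t=4 → L at (0,9); v=(1,2)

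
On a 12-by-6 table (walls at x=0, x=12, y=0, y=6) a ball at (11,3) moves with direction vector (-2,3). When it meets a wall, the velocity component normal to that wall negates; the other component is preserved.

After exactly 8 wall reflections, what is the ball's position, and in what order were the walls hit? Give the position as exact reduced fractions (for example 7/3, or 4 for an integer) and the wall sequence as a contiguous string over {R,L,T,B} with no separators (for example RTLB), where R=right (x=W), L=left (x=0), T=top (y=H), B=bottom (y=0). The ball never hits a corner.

Final position: (12,3/2)
Wall sequence: TBTLBTBR

1. t=1 → T at (9,6); v=(-2,-3)
2. t=2 → B at (5,0); v=(-2,3)
3. t=2 → T at (1,6); v=(-2,-3)
4. t=1/2 → L at (0,9/2); v=(2,-3)
5. t=3/2 → B at (3,0); v=(2,3)
6. t=2 → T at (7,6); v=(2,-3)
7. t=2 → B at (11,0); v=(2,3)
8. t=1/2 → R at (12,3/2); v=(-2,3)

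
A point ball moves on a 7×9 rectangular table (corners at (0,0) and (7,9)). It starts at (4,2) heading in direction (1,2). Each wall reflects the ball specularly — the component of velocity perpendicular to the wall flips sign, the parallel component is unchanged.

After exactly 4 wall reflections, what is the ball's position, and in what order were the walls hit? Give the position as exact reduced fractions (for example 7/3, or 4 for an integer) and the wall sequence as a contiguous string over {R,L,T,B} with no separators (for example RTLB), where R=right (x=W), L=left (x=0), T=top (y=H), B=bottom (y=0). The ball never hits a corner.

Final position: (0,4)
Wall sequence: RTBL

1. t=3 → R at (7,8); v=(-1,2)
2. t=1/2 → T at (13/2,9); v=(-1,-2)
3. t=9/2 → B at (2,0); v=(-1,2)
4. t=2 → L at (0,4); v=(1,2)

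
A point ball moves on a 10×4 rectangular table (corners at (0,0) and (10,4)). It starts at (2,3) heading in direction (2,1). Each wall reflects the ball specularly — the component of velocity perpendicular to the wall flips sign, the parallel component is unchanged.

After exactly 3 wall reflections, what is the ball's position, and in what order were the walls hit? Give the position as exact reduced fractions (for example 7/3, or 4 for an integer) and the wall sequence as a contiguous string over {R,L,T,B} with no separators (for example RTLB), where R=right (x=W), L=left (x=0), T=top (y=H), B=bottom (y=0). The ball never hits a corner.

Final position: (8,0)
Wall sequence: TRB

1. t=1 → T at (4,4); v=(2,-1)
2. t=3 → R at (10,1); v=(-2,-1)
3. t=1 → B at (8,0); v=(-2,1)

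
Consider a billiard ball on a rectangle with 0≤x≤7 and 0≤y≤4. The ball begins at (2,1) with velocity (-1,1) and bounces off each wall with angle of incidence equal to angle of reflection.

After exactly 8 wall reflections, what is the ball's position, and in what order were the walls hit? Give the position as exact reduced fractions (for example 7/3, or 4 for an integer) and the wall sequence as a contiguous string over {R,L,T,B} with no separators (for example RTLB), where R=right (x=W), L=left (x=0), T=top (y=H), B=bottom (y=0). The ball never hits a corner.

Final position: (3,4)
Wall sequence: LTBRTBLT

1. t=2 → L at (0,3); v=(1,1)
2. t=1 → T at (1,4); v=(1,-1)
3. t=4 → B at (5,0); v=(1,1)
4. t=2 → R at (7,2); v=(-1,1)
5. t=2 → T at (5,4); v=(-1,-1)
6. t=4 → B at (1,0); v=(-1,1)
7. t=1 → L at (0,1); v=(1,1)
8. t=3 → T at (3,4); v=(1,-1)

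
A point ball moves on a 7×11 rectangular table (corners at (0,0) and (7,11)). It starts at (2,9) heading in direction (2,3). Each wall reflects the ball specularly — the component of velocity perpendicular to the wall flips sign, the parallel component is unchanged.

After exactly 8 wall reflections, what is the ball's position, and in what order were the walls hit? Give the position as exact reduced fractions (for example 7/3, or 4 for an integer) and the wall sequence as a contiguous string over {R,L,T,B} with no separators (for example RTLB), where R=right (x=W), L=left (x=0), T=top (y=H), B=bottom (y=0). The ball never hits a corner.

1. t=2/3 → T at (10/3,11); v=(2,-3)
2. t=11/6 → R at (7,11/2); v=(-2,-3)
3. t=11/6 → B at (10/3,0); v=(-2,3)
4. t=5/3 → L at (0,5); v=(2,3)
5. t=2 → T at (4,11); v=(2,-3)
6. t=3/2 → R at (7,13/2); v=(-2,-3)
7. t=13/6 → B at (8/3,0); v=(-2,3)
8. t=4/3 → L at (0,4); v=(2,3)

Final position: (0,4)
Wall sequence: TRBLTRBL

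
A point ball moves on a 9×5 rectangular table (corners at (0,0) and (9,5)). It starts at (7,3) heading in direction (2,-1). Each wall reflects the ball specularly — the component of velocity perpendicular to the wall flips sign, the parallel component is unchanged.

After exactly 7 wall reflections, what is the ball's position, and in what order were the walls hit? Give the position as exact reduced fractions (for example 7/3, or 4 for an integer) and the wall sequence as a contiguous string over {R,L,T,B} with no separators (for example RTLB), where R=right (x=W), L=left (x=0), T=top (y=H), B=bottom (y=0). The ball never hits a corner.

1. t=1 → R at (9,2); v=(-2,-1)
2. t=2 → B at (5,0); v=(-2,1)
3. t=5/2 → L at (0,5/2); v=(2,1)
4. t=5/2 → T at (5,5); v=(2,-1)
5. t=2 → R at (9,3); v=(-2,-1)
6. t=3 → B at (3,0); v=(-2,1)
7. t=3/2 → L at (0,3/2); v=(2,1)

Final position: (0,3/2)
Wall sequence: RBLTRBL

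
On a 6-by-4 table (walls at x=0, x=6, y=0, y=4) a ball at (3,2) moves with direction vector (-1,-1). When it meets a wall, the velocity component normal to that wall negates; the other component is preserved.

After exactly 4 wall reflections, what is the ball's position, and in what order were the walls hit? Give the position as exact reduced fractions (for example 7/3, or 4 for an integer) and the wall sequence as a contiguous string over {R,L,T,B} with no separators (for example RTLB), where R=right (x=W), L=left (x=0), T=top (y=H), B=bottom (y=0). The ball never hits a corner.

1. t=2 → B at (1,0); v=(-1,1)
2. t=1 → L at (0,1); v=(1,1)
3. t=3 → T at (3,4); v=(1,-1)
4. t=3 → R at (6,1); v=(-1,-1)

Final position: (6,1)
Wall sequence: BLTR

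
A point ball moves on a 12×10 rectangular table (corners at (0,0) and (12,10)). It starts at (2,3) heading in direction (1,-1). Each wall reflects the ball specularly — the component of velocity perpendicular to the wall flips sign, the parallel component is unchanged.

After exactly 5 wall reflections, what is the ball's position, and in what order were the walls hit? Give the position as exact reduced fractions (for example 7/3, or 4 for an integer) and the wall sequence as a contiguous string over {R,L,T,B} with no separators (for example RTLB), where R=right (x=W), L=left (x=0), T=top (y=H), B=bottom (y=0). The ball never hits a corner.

Final position: (1,0)
Wall sequence: BRTLB

1. t=3 → B at (5,0); v=(1,1)
2. t=7 → R at (12,7); v=(-1,1)
3. t=3 → T at (9,10); v=(-1,-1)
4. t=9 → L at (0,1); v=(1,-1)
5. t=1 → B at (1,0); v=(1,1)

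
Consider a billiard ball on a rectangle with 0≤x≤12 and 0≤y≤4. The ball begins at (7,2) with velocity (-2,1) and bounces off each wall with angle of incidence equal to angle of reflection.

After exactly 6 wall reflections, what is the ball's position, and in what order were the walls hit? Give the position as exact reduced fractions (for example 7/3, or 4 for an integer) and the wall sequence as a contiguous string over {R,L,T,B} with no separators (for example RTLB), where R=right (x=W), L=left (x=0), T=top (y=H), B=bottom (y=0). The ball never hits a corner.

1. t=2 → T at (3,4); v=(-2,-1)
2. t=3/2 → L at (0,5/2); v=(2,-1)
3. t=5/2 → B at (5,0); v=(2,1)
4. t=7/2 → R at (12,7/2); v=(-2,1)
5. t=1/2 → T at (11,4); v=(-2,-1)
6. t=4 → B at (3,0); v=(-2,1)

Final position: (3,0)
Wall sequence: TLBRTB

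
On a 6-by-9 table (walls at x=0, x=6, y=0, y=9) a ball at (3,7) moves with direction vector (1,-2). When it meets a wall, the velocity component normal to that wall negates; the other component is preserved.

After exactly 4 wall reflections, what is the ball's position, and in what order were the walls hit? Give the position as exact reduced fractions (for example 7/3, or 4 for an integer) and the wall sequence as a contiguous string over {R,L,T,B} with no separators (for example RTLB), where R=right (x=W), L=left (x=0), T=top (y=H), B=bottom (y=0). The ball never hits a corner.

Final position: (0,7)
Wall sequence: RBTL

1. t=3 → R at (6,1); v=(-1,-2)
2. t=1/2 → B at (11/2,0); v=(-1,2)
3. t=9/2 → T at (1,9); v=(-1,-2)
4. t=1 → L at (0,7); v=(1,-2)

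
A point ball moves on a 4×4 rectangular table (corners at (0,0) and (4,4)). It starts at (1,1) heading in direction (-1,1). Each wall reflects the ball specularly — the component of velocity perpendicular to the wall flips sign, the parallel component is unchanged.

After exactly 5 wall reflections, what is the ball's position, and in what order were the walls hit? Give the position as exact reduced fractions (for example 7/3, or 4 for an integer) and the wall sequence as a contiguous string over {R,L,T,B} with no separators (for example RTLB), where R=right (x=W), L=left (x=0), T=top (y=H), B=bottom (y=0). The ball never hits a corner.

Final position: (0,2)
Wall sequence: LTRBL

1. t=1 → L at (0,2); v=(1,1)
2. t=2 → T at (2,4); v=(1,-1)
3. t=2 → R at (4,2); v=(-1,-1)
4. t=2 → B at (2,0); v=(-1,1)
5. t=2 → L at (0,2); v=(1,1)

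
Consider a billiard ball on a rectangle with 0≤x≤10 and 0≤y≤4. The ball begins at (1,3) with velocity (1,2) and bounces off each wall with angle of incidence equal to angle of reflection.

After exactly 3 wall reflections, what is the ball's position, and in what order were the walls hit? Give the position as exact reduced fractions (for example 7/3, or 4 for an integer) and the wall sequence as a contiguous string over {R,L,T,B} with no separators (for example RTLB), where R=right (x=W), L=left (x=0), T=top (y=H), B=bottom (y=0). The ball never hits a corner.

Final position: (11/2,4)
Wall sequence: TBT

1. t=1/2 → T at (3/2,4); v=(1,-2)
2. t=2 → B at (7/2,0); v=(1,2)
3. t=2 → T at (11/2,4); v=(1,-2)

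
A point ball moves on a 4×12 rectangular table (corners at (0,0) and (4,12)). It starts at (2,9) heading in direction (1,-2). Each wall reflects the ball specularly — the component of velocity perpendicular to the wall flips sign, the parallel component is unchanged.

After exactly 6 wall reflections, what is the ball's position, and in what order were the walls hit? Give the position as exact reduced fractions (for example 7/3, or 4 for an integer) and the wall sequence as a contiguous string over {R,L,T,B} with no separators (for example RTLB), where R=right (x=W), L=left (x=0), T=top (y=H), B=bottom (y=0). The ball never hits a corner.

Final position: (0,5)
Wall sequence: RBLRTL

1. t=2 → R at (4,5); v=(-1,-2)
2. t=5/2 → B at (3/2,0); v=(-1,2)
3. t=3/2 → L at (0,3); v=(1,2)
4. t=4 → R at (4,11); v=(-1,2)
5. t=1/2 → T at (7/2,12); v=(-1,-2)
6. t=7/2 → L at (0,5); v=(1,-2)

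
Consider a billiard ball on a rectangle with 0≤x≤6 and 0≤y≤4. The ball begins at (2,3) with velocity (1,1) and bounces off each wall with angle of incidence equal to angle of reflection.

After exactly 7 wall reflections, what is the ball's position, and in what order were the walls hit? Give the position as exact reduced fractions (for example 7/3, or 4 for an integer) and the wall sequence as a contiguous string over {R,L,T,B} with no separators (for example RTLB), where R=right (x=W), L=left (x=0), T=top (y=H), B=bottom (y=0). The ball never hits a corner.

1. t=1 → T at (3,4); v=(1,-1)
2. t=3 → R at (6,1); v=(-1,-1)
3. t=1 → B at (5,0); v=(-1,1)
4. t=4 → T at (1,4); v=(-1,-1)
5. t=1 → L at (0,3); v=(1,-1)
6. t=3 → B at (3,0); v=(1,1)
7. t=3 → R at (6,3); v=(-1,1)

Final position: (6,3)
Wall sequence: TRBTLBR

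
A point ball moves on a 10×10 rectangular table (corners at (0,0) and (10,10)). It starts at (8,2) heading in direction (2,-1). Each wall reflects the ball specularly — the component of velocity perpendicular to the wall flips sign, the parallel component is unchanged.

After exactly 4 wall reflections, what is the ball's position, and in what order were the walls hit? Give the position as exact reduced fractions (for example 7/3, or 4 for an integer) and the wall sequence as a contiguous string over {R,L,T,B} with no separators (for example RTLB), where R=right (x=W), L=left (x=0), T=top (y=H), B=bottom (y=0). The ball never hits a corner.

1. t=1 → R at (10,1); v=(-2,-1)
2. t=1 → B at (8,0); v=(-2,1)
3. t=4 → L at (0,4); v=(2,1)
4. t=5 → R at (10,9); v=(-2,1)

Final position: (10,9)
Wall sequence: RBLR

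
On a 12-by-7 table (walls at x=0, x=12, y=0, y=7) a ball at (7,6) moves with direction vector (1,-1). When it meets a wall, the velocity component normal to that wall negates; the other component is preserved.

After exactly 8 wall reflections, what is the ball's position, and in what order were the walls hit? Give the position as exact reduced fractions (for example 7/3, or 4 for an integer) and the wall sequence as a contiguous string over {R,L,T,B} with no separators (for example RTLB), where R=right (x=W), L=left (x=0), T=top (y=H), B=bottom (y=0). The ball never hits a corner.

1. t=5 → R at (12,1); v=(-1,-1)
2. t=1 → B at (11,0); v=(-1,1)
3. t=7 → T at (4,7); v=(-1,-1)
4. t=4 → L at (0,3); v=(1,-1)
5. t=3 → B at (3,0); v=(1,1)
6. t=7 → T at (10,7); v=(1,-1)
7. t=2 → R at (12,5); v=(-1,-1)
8. t=5 → B at (7,0); v=(-1,1)

Final position: (7,0)
Wall sequence: RBTLBTRB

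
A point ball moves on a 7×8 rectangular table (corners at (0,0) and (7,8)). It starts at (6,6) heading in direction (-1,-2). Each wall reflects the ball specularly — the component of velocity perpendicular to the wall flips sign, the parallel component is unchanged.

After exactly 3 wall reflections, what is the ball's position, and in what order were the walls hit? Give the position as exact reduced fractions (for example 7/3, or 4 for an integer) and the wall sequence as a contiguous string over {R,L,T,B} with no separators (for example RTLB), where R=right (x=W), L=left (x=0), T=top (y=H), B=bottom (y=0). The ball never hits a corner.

1. t=3 → B at (3,0); v=(-1,2)
2. t=3 → L at (0,6); v=(1,2)
3. t=1 → T at (1,8); v=(1,-2)

Final position: (1,8)
Wall sequence: BLT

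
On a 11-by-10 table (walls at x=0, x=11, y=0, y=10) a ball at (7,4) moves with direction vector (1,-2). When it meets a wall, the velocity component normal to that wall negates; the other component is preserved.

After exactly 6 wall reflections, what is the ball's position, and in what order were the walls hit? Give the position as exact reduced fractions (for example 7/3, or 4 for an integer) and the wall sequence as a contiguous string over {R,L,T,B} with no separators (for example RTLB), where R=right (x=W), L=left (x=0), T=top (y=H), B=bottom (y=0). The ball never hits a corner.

1. t=2 → B at (9,0); v=(1,2)
2. t=2 → R at (11,4); v=(-1,2)
3. t=3 → T at (8,10); v=(-1,-2)
4. t=5 → B at (3,0); v=(-1,2)
5. t=3 → L at (0,6); v=(1,2)
6. t=2 → T at (2,10); v=(1,-2)

Final position: (2,10)
Wall sequence: BRTBLT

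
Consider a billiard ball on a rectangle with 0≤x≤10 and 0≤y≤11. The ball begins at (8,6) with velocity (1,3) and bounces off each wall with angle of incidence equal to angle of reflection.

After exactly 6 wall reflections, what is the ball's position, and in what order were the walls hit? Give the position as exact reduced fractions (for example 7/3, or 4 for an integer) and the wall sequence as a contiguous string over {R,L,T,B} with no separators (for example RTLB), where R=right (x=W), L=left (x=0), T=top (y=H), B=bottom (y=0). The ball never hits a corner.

Final position: (2/3,0)
Wall sequence: TRBTLB

1. t=5/3 → T at (29/3,11); v=(1,-3)
2. t=1/3 → R at (10,10); v=(-1,-3)
3. t=10/3 → B at (20/3,0); v=(-1,3)
4. t=11/3 → T at (3,11); v=(-1,-3)
5. t=3 → L at (0,2); v=(1,-3)
6. t=2/3 → B at (2/3,0); v=(1,3)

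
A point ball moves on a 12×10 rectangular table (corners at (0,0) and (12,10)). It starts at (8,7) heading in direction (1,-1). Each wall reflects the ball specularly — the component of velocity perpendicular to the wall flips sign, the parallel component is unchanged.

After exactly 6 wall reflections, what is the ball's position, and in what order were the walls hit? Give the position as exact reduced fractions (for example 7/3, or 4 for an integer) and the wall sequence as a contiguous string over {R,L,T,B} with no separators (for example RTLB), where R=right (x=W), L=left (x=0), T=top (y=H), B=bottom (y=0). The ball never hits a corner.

Final position: (12,1)
Wall sequence: RBLTBR

1. t=4 → R at (12,3); v=(-1,-1)
2. t=3 → B at (9,0); v=(-1,1)
3. t=9 → L at (0,9); v=(1,1)
4. t=1 → T at (1,10); v=(1,-1)
5. t=10 → B at (11,0); v=(1,1)
6. t=1 → R at (12,1); v=(-1,1)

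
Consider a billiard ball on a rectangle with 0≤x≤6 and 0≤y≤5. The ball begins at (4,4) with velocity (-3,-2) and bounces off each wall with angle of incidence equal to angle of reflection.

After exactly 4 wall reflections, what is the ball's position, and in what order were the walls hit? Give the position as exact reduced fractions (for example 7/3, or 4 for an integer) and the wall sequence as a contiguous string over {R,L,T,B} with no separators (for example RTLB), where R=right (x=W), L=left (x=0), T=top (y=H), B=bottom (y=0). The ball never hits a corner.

Final position: (5/2,5)
Wall sequence: LBRT

1. t=4/3 → L at (0,4/3); v=(3,-2)
2. t=2/3 → B at (2,0); v=(3,2)
3. t=4/3 → R at (6,8/3); v=(-3,2)
4. t=7/6 → T at (5/2,5); v=(-3,-2)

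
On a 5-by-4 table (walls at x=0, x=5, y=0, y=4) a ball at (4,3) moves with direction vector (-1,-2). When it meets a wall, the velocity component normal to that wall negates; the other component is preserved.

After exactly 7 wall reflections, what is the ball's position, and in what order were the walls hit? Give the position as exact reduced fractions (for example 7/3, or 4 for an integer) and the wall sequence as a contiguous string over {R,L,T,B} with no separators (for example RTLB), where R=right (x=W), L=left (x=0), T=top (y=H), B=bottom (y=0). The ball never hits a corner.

Final position: (9/2,0)
Wall sequence: BTLBTRB

1. t=3/2 → B at (5/2,0); v=(-1,2)
2. t=2 → T at (1/2,4); v=(-1,-2)
3. t=1/2 → L at (0,3); v=(1,-2)
4. t=3/2 → B at (3/2,0); v=(1,2)
5. t=2 → T at (7/2,4); v=(1,-2)
6. t=3/2 → R at (5,1); v=(-1,-2)
7. t=1/2 → B at (9/2,0); v=(-1,2)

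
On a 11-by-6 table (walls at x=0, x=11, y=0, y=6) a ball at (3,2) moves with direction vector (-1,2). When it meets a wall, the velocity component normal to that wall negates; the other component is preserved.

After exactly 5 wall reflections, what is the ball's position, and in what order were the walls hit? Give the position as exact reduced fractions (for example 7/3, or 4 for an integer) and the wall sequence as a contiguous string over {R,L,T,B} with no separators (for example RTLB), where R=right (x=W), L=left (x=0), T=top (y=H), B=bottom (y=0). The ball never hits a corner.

Final position: (8,0)
Wall sequence: TLBTB

1. t=2 → T at (1,6); v=(-1,-2)
2. t=1 → L at (0,4); v=(1,-2)
3. t=2 → B at (2,0); v=(1,2)
4. t=3 → T at (5,6); v=(1,-2)
5. t=3 → B at (8,0); v=(1,2)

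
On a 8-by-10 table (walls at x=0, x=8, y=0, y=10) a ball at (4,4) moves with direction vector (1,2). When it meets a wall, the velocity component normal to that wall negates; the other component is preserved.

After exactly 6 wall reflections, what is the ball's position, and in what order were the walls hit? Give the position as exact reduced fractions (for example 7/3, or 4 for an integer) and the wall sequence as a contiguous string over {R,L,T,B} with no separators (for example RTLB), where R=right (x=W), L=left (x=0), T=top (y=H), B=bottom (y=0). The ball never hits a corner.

1. t=3 → T at (7,10); v=(1,-2)
2. t=1 → R at (8,8); v=(-1,-2)
3. t=4 → B at (4,0); v=(-1,2)
4. t=4 → L at (0,8); v=(1,2)
5. t=1 → T at (1,10); v=(1,-2)
6. t=5 → B at (6,0); v=(1,2)

Final position: (6,0)
Wall sequence: TRBLTB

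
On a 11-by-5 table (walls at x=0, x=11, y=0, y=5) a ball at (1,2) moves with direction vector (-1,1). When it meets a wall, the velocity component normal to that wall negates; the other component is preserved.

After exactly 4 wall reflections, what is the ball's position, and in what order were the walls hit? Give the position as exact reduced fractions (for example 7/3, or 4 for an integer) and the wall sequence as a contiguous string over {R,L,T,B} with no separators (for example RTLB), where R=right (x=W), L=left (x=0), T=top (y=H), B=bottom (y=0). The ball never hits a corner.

1. t=1 → L at (0,3); v=(1,1)
2. t=2 → T at (2,5); v=(1,-1)
3. t=5 → B at (7,0); v=(1,1)
4. t=4 → R at (11,4); v=(-1,1)

Final position: (11,4)
Wall sequence: LTBR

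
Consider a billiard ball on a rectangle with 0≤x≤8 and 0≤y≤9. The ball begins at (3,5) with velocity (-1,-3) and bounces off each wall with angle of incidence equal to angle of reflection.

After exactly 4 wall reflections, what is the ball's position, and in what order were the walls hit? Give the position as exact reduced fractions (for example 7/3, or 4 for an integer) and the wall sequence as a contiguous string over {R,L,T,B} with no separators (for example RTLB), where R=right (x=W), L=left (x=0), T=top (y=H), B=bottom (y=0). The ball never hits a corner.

1. t=5/3 → B at (4/3,0); v=(-1,3)
2. t=4/3 → L at (0,4); v=(1,3)
3. t=5/3 → T at (5/3,9); v=(1,-3)
4. t=3 → B at (14/3,0); v=(1,3)

Final position: (14/3,0)
Wall sequence: BLTB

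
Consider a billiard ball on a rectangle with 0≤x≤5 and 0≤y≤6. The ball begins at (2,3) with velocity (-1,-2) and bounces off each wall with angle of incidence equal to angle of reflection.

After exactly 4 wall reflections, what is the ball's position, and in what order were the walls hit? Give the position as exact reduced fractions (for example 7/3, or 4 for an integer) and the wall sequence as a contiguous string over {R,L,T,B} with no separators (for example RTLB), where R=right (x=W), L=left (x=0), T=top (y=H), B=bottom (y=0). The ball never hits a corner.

1. t=3/2 → B at (1/2,0); v=(-1,2)
2. t=1/2 → L at (0,1); v=(1,2)
3. t=5/2 → T at (5/2,6); v=(1,-2)
4. t=5/2 → R at (5,1); v=(-1,-2)

Final position: (5,1)
Wall sequence: BLTR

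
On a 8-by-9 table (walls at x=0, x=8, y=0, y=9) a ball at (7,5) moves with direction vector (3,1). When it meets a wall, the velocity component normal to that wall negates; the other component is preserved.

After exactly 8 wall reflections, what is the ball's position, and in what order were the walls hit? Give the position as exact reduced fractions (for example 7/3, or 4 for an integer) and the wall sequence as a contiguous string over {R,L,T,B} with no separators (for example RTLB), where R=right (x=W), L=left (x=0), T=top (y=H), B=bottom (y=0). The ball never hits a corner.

1. t=1/3 → R at (8,16/3); v=(-3,1)
2. t=8/3 → L at (0,8); v=(3,1)
3. t=1 → T at (3,9); v=(3,-1)
4. t=5/3 → R at (8,22/3); v=(-3,-1)
5. t=8/3 → L at (0,14/3); v=(3,-1)
6. t=8/3 → R at (8,2); v=(-3,-1)
7. t=2 → B at (2,0); v=(-3,1)
8. t=2/3 → L at (0,2/3); v=(3,1)

Final position: (0,2/3)
Wall sequence: RLTRLRBL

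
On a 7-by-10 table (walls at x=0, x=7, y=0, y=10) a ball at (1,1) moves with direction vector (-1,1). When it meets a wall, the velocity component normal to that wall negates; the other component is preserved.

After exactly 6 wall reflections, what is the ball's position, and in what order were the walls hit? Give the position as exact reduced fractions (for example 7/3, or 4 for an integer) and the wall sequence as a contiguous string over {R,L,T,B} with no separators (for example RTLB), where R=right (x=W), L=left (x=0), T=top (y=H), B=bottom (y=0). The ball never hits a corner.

Final position: (7,3)
Wall sequence: LRTLBR

1. t=1 → L at (0,2); v=(1,1)
2. t=7 → R at (7,9); v=(-1,1)
3. t=1 → T at (6,10); v=(-1,-1)
4. t=6 → L at (0,4); v=(1,-1)
5. t=4 → B at (4,0); v=(1,1)
6. t=3 → R at (7,3); v=(-1,1)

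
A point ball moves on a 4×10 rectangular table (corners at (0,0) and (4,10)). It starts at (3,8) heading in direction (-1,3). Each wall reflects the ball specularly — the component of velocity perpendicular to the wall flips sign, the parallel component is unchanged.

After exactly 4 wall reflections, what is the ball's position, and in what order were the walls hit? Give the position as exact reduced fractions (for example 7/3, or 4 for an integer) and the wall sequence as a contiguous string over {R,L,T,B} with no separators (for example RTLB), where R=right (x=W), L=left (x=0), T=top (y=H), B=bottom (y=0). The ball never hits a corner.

Final position: (4,9)
Wall sequence: TLBR

1. t=2/3 → T at (7/3,10); v=(-1,-3)
2. t=7/3 → L at (0,3); v=(1,-3)
3. t=1 → B at (1,0); v=(1,3)
4. t=3 → R at (4,9); v=(-1,3)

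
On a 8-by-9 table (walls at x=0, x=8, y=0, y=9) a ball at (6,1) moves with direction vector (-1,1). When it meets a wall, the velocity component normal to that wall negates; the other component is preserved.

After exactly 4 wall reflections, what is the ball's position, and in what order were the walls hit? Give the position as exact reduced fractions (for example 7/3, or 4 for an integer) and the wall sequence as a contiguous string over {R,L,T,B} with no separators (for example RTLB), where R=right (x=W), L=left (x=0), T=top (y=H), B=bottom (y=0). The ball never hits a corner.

1. t=6 → L at (0,7); v=(1,1)
2. t=2 → T at (2,9); v=(1,-1)
3. t=6 → R at (8,3); v=(-1,-1)
4. t=3 → B at (5,0); v=(-1,1)

Final position: (5,0)
Wall sequence: LTRB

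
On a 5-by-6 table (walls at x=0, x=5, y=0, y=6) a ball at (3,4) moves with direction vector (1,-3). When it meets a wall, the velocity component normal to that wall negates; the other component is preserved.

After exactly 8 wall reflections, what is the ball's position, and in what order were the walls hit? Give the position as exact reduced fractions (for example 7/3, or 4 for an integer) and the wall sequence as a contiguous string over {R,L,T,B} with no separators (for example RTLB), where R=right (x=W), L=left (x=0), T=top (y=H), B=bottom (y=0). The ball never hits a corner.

Final position: (13/3,6)
Wall sequence: BRTBLTBT

1. t=4/3 → B at (13/3,0); v=(1,3)
2. t=2/3 → R at (5,2); v=(-1,3)
3. t=4/3 → T at (11/3,6); v=(-1,-3)
4. t=2 → B at (5/3,0); v=(-1,3)
5. t=5/3 → L at (0,5); v=(1,3)
6. t=1/3 → T at (1/3,6); v=(1,-3)
7. t=2 → B at (7/3,0); v=(1,3)
8. t=2 → T at (13/3,6); v=(1,-3)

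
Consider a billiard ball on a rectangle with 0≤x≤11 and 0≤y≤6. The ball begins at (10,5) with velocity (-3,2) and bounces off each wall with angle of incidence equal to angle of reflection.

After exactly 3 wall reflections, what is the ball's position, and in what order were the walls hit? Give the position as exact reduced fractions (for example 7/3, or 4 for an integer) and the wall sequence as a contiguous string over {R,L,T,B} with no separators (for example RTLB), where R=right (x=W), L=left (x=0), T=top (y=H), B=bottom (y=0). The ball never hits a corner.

Final position: (1/2,0)
Wall sequence: TLB

1. t=1/2 → T at (17/2,6); v=(-3,-2)
2. t=17/6 → L at (0,1/3); v=(3,-2)
3. t=1/6 → B at (1/2,0); v=(3,2)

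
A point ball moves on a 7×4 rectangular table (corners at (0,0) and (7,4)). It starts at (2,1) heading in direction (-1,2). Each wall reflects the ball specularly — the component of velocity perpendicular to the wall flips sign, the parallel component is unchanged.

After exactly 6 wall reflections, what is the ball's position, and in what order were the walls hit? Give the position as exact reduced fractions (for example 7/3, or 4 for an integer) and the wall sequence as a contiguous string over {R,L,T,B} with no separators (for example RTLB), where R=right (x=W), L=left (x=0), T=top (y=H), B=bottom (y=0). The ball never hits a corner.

1. t=3/2 → T at (1/2,4); v=(-1,-2)
2. t=1/2 → L at (0,3); v=(1,-2)
3. t=3/2 → B at (3/2,0); v=(1,2)
4. t=2 → T at (7/2,4); v=(1,-2)
5. t=2 → B at (11/2,0); v=(1,2)
6. t=3/2 → R at (7,3); v=(-1,2)

Final position: (7,3)
Wall sequence: TLBTBR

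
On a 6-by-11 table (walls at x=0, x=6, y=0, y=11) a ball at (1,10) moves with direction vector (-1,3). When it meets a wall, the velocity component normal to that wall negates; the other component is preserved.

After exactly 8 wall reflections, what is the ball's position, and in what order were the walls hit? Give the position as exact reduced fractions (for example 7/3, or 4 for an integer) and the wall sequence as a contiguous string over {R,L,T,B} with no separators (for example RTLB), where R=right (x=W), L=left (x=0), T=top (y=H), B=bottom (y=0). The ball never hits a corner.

Final position: (2,11)
Wall sequence: TLBRTBLT

1. t=1/3 → T at (2/3,11); v=(-1,-3)
2. t=2/3 → L at (0,9); v=(1,-3)
3. t=3 → B at (3,0); v=(1,3)
4. t=3 → R at (6,9); v=(-1,3)
5. t=2/3 → T at (16/3,11); v=(-1,-3)
6. t=11/3 → B at (5/3,0); v=(-1,3)
7. t=5/3 → L at (0,5); v=(1,3)
8. t=2 → T at (2,11); v=(1,-3)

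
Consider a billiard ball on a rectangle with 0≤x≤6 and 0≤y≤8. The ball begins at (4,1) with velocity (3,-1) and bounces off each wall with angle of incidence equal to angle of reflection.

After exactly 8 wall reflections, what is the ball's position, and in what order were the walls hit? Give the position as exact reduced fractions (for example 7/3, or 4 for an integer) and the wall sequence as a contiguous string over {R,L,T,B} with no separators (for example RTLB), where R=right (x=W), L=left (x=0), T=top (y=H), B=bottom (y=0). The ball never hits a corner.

Final position: (0,19/3)
Wall sequence: RBLRLRTL

1. t=2/3 → R at (6,1/3); v=(-3,-1)
2. t=1/3 → B at (5,0); v=(-3,1)
3. t=5/3 → L at (0,5/3); v=(3,1)
4. t=2 → R at (6,11/3); v=(-3,1)
5. t=2 → L at (0,17/3); v=(3,1)
6. t=2 → R at (6,23/3); v=(-3,1)
7. t=1/3 → T at (5,8); v=(-3,-1)
8. t=5/3 → L at (0,19/3); v=(3,-1)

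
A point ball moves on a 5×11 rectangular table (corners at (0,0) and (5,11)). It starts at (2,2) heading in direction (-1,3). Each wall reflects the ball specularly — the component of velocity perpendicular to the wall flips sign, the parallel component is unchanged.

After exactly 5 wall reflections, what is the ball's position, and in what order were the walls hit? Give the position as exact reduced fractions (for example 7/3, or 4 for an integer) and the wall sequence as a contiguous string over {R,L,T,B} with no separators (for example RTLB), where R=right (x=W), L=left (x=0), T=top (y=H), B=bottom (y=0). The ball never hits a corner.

1. t=2 → L at (0,8); v=(1,3)
2. t=1 → T at (1,11); v=(1,-3)
3. t=11/3 → B at (14/3,0); v=(1,3)
4. t=1/3 → R at (5,1); v=(-1,3)
5. t=10/3 → T at (5/3,11); v=(-1,-3)

Final position: (5/3,11)
Wall sequence: LTBRT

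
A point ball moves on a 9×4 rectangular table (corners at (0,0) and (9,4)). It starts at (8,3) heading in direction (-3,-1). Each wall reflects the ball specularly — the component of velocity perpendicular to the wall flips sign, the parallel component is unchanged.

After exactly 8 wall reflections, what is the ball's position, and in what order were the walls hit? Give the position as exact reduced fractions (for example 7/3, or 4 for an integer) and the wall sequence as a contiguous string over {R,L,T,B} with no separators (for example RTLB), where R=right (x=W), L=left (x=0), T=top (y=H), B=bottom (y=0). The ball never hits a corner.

1. t=8/3 → L at (0,1/3); v=(3,-1)
2. t=1/3 → B at (1,0); v=(3,1)
3. t=8/3 → R at (9,8/3); v=(-3,1)
4. t=4/3 → T at (5,4); v=(-3,-1)
5. t=5/3 → L at (0,7/3); v=(3,-1)
6. t=7/3 → B at (7,0); v=(3,1)
7. t=2/3 → R at (9,2/3); v=(-3,1)
8. t=3 → L at (0,11/3); v=(3,1)

Final position: (0,11/3)
Wall sequence: LBRTLBRL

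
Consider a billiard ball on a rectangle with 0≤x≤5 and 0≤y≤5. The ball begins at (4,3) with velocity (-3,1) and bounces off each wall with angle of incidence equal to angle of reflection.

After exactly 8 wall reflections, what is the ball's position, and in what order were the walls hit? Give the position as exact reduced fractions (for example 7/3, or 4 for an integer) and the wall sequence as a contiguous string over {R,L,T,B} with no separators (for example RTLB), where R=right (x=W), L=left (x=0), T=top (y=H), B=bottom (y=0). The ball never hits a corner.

1. t=4/3 → L at (0,13/3); v=(3,1)
2. t=2/3 → T at (2,5); v=(3,-1)
3. t=1 → R at (5,4); v=(-3,-1)
4. t=5/3 → L at (0,7/3); v=(3,-1)
5. t=5/3 → R at (5,2/3); v=(-3,-1)
6. t=2/3 → B at (3,0); v=(-3,1)
7. t=1 → L at (0,1); v=(3,1)
8. t=5/3 → R at (5,8/3); v=(-3,1)

Final position: (5,8/3)
Wall sequence: LTRLRBLR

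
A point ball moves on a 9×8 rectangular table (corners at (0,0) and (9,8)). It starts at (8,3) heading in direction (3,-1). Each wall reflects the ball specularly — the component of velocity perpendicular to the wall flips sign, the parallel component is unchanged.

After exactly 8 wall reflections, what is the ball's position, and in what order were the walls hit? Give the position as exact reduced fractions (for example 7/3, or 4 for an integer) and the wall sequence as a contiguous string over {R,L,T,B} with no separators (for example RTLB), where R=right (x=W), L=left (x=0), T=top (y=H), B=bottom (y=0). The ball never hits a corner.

1. t=1/3 → R at (9,8/3); v=(-3,-1)
2. t=8/3 → B at (1,0); v=(-3,1)
3. t=1/3 → L at (0,1/3); v=(3,1)
4. t=3 → R at (9,10/3); v=(-3,1)
5. t=3 → L at (0,19/3); v=(3,1)
6. t=5/3 → T at (5,8); v=(3,-1)
7. t=4/3 → R at (9,20/3); v=(-3,-1)
8. t=3 → L at (0,11/3); v=(3,-1)

Final position: (0,11/3)
Wall sequence: RBLRLTRL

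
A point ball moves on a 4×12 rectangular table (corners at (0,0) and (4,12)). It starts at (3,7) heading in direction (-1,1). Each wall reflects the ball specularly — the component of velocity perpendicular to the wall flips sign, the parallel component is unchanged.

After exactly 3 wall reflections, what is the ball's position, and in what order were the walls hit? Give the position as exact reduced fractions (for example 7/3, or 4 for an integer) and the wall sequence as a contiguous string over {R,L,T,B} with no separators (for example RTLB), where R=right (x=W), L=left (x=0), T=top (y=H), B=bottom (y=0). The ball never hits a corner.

Final position: (4,10)
Wall sequence: LTR

1. t=3 → L at (0,10); v=(1,1)
2. t=2 → T at (2,12); v=(1,-1)
3. t=2 → R at (4,10); v=(-1,-1)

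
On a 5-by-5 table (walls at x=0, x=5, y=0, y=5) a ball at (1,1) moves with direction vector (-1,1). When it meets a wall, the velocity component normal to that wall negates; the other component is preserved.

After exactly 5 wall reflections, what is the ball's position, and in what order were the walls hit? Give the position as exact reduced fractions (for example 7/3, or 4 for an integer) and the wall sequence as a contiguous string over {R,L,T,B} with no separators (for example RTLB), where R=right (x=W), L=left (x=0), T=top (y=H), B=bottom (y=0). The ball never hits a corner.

Final position: (0,2)
Wall sequence: LTRBL

1. t=1 → L at (0,2); v=(1,1)
2. t=3 → T at (3,5); v=(1,-1)
3. t=2 → R at (5,3); v=(-1,-1)
4. t=3 → B at (2,0); v=(-1,1)
5. t=2 → L at (0,2); v=(1,1)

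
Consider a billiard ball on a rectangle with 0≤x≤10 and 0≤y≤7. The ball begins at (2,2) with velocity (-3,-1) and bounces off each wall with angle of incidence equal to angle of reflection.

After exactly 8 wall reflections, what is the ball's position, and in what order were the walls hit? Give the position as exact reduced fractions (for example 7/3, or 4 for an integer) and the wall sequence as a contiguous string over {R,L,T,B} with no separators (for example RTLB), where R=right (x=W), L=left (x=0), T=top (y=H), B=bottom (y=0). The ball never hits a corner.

1. t=2/3 → L at (0,4/3); v=(3,-1)
2. t=4/3 → B at (4,0); v=(3,1)
3. t=2 → R at (10,2); v=(-3,1)
4. t=10/3 → L at (0,16/3); v=(3,1)
5. t=5/3 → T at (5,7); v=(3,-1)
6. t=5/3 → R at (10,16/3); v=(-3,-1)
7. t=10/3 → L at (0,2); v=(3,-1)
8. t=2 → B at (6,0); v=(3,1)

Final position: (6,0)
Wall sequence: LBRLTRLB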